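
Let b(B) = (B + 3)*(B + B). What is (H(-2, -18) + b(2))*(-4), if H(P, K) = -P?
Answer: -88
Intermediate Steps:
b(B) = 2*B*(3 + B) (b(B) = (3 + B)*(2*B) = 2*B*(3 + B))
(H(-2, -18) + b(2))*(-4) = (-1*(-2) + 2*2*(3 + 2))*(-4) = (2 + 2*2*5)*(-4) = (2 + 20)*(-4) = 22*(-4) = -88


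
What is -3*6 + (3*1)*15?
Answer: 27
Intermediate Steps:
-3*6 + (3*1)*15 = -18 + 3*15 = -18 + 45 = 27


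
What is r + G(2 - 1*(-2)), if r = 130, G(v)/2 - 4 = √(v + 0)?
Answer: 142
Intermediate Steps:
G(v) = 8 + 2*√v (G(v) = 8 + 2*√(v + 0) = 8 + 2*√v)
r + G(2 - 1*(-2)) = 130 + (8 + 2*√(2 - 1*(-2))) = 130 + (8 + 2*√(2 + 2)) = 130 + (8 + 2*√4) = 130 + (8 + 2*2) = 130 + (8 + 4) = 130 + 12 = 142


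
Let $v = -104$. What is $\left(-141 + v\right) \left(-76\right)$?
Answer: $18620$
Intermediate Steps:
$\left(-141 + v\right) \left(-76\right) = \left(-141 - 104\right) \left(-76\right) = \left(-245\right) \left(-76\right) = 18620$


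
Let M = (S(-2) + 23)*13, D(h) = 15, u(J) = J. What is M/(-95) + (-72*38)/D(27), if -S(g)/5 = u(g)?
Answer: -17757/95 ≈ -186.92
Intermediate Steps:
S(g) = -5*g
M = 429 (M = (-5*(-2) + 23)*13 = (10 + 23)*13 = 33*13 = 429)
M/(-95) + (-72*38)/D(27) = 429/(-95) - 72*38/15 = 429*(-1/95) - 2736*1/15 = -429/95 - 912/5 = -17757/95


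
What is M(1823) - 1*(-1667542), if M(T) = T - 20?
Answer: 1669345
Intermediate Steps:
M(T) = -20 + T
M(1823) - 1*(-1667542) = (-20 + 1823) - 1*(-1667542) = 1803 + 1667542 = 1669345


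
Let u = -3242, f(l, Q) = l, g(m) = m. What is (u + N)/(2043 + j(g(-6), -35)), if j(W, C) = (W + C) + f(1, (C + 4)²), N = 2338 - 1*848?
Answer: -1752/2003 ≈ -0.87469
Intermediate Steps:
N = 1490 (N = 2338 - 848 = 1490)
j(W, C) = 1 + C + W (j(W, C) = (W + C) + 1 = (C + W) + 1 = 1 + C + W)
(u + N)/(2043 + j(g(-6), -35)) = (-3242 + 1490)/(2043 + (1 - 35 - 6)) = -1752/(2043 - 40) = -1752/2003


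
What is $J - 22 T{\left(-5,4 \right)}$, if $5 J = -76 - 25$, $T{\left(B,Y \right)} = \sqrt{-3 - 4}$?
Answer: $- \frac{101}{5} - 22 i \sqrt{7} \approx -20.2 - 58.207 i$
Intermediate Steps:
$T{\left(B,Y \right)} = i \sqrt{7}$ ($T{\left(B,Y \right)} = \sqrt{-7} = i \sqrt{7}$)
$J = - \frac{101}{5}$ ($J = \frac{-76 - 25}{5} = \frac{1}{5} \left(-101\right) = - \frac{101}{5} \approx -20.2$)
$J - 22 T{\left(-5,4 \right)} = - \frac{101}{5} - 22 i \sqrt{7}$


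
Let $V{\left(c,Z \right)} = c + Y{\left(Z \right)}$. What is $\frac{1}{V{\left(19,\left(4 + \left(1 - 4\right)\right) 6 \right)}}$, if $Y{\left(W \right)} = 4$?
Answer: $\frac{1}{23} \approx 0.043478$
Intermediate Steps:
$V{\left(c,Z \right)} = 4 + c$ ($V{\left(c,Z \right)} = c + 4 = 4 + c$)
$\frac{1}{V{\left(19,\left(4 + \left(1 - 4\right)\right) 6 \right)}} = \frac{1}{4 + 19} = \frac{1}{23}$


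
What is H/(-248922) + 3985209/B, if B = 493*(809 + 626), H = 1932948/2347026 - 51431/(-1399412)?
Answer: 65244884558482849207/11582290445816253240 ≈ 5.6332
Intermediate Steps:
H = 470950086797/547409391452 (H = 1932948*(1/2347026) - 51431*(-1/1399412) = 322158/391171 + 51431/1399412 = 470950086797/547409391452 ≈ 0.86032)
B = 707455 (B = 493*1435 = 707455)
H/(-248922) + 3985209/B = (470950086797/547409391452)/(-248922) + 3985209/707455 = (470950086797/547409391452)*(-1/248922) + 3985209*(1/707455) = -470950086797/136262240539014744 + 137421/24395 = 65244884558482849207/11582290445816253240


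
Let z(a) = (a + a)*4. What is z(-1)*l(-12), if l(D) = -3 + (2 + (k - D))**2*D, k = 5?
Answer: 34680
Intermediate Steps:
l(D) = -3 + D*(7 - D)**2 (l(D) = -3 + (2 + (5 - D))**2*D = -3 + (7 - D)**2*D = -3 + D*(7 - D)**2)
z(a) = 8*a (z(a) = (2*a)*4 = 8*a)
z(-1)*l(-12) = (8*(-1))*(-3 - 12*(7 - 1*(-12))**2) = -8*(-3 - 12*(7 + 12)**2) = -8*(-3 - 12*19**2) = -8*(-3 - 12*361) = -8*(-3 - 4332) = -8*(-4335) = 34680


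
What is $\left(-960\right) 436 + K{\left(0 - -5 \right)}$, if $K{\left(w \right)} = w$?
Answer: $-418555$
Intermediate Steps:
$\left(-960\right) 436 + K{\left(0 - -5 \right)} = \left(-960\right) 436 + \left(0 - -5\right) = -418560 + \left(0 + 5\right) = -418560 + 5 = -418555$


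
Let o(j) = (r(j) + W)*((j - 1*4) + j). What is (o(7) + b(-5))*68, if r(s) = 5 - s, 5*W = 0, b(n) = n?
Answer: -1700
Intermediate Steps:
W = 0 (W = (⅕)*0 = 0)
o(j) = (-4 + 2*j)*(5 - j) (o(j) = ((5 - j) + 0)*((j - 1*4) + j) = (5 - j)*((j - 4) + j) = (5 - j)*((-4 + j) + j) = (5 - j)*(-4 + 2*j) = (-4 + 2*j)*(5 - j))
(o(7) + b(-5))*68 = ((-20 - 2*7² + 14*7) - 5)*68 = ((-20 - 2*49 + 98) - 5)*68 = ((-20 - 98 + 98) - 5)*68 = (-20 - 5)*68 = -25*68 = -1700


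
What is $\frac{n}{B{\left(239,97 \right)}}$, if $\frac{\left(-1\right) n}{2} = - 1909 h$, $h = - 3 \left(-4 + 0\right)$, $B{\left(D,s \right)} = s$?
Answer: $\frac{45816}{97} \approx 472.33$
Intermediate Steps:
$h = 12$ ($h = \left(-3\right) \left(-4\right) = 12$)
$n = 45816$ ($n = - 2 \left(\left(-1909\right) 12\right) = \left(-2\right) \left(-22908\right) = 45816$)
$\frac{n}{B{\left(239,97 \right)}} = \frac{45816}{97}$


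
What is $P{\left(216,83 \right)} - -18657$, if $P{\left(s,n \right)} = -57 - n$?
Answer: $18517$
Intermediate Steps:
$P{\left(216,83 \right)} - -18657 = \left(-57 - 83\right) - -18657 = \left(-57 - 83\right) + 18657 = -140 + 18657 = 18517$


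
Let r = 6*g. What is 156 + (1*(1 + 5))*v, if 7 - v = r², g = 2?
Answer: -666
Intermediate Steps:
r = 12 (r = 6*2 = 12)
v = -137 (v = 7 - 1*12² = 7 - 1*144 = 7 - 144 = -137)
156 + (1*(1 + 5))*v = 156 + (1*(1 + 5))*(-137) = 156 + (1*6)*(-137) = 156 + 6*(-137) = 156 - 822 = -666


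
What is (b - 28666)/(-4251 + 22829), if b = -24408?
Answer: -3791/1327 ≈ -2.8568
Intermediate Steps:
(b - 28666)/(-4251 + 22829) = (-24408 - 28666)/(-4251 + 22829) = -53074/18578 = -53074*1/18578 = -3791/1327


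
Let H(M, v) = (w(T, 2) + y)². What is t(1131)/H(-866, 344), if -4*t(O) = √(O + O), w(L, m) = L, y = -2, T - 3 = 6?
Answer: -√2262/196 ≈ -0.24266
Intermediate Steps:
T = 9 (T = 3 + 6 = 9)
H(M, v) = 49 (H(M, v) = (9 - 2)² = 7² = 49)
t(O) = -√2*√O/4 (t(O) = -√(O + O)/4 = -√2*√O/4)
t(1131)/H(-866, 344) = -√2*√1131/4/49 = -√2262/4*(1/49) = -√2262/196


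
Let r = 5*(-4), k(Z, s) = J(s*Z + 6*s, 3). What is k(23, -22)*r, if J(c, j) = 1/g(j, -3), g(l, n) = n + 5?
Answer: -10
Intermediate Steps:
g(l, n) = 5 + n
J(c, j) = ½ (J(c, j) = 1/(5 - 3) = 1/2 = ½)
k(Z, s) = ½
r = -20
k(23, -22)*r = (½)*(-20) = -10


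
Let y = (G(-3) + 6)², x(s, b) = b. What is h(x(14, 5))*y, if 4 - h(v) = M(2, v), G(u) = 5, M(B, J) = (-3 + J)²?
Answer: 0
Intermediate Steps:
h(v) = 4 - (-3 + v)²
y = 121 (y = (5 + 6)² = 11² = 121)
h(x(14, 5))*y = (4 - (-3 + 5)²)*121 = (4 - 1*2²)*121 = (4 - 1*4)*121 = (4 - 4)*121 = 0*121 = 0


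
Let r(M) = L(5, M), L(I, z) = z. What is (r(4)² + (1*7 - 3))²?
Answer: 400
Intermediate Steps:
r(M) = M
(r(4)² + (1*7 - 3))² = (4² + (1*7 - 3))² = (16 + (7 - 3))² = (16 + 4)² = 20² = 400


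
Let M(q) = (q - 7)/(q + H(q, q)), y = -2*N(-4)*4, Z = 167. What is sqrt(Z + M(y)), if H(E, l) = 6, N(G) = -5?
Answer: sqrt(354890)/46 ≈ 12.951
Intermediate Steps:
y = 40 (y = -2*(-5)*4 = 10*4 = 40)
M(q) = (-7 + q)/(6 + q) (M(q) = (q - 7)/(q + 6) = (-7 + q)/(6 + q))
sqrt(Z + M(y)) = sqrt(167 + (-7 + 40)/(6 + 40)) = sqrt(167 + 33/46) = sqrt(7715/46) = sqrt(354890)/46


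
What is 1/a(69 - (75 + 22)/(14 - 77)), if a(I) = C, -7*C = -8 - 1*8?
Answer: 7/16 ≈ 0.43750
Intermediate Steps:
C = 16/7 (C = -(-8 - 1*8)/7 = -(-8 - 8)/7 = -1/7*(-16) = 16/7 ≈ 2.2857)
a(I) = 16/7
1/a(69 - (75 + 22)/(14 - 77)) = 1/(16/7) = 7/16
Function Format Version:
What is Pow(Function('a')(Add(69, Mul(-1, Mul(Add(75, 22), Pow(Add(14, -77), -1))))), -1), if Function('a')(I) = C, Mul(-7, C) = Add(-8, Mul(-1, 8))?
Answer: Rational(7, 16) ≈ 0.43750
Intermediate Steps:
C = Rational(16, 7) (C = Mul(Rational(-1, 7), Add(-8, Mul(-1, 8))) = Mul(Rational(-1, 7), Add(-8, -8)) = Mul(Rational(-1, 7), -16) = Rational(16, 7) ≈ 2.2857)
Function('a')(I) = Rational(16, 7)
Pow(Function('a')(Add(69, Mul(-1, Mul(Add(75, 22), Pow(Add(14, -77), -1))))), -1) = Pow(Rational(16, 7), -1) = Rational(7, 16)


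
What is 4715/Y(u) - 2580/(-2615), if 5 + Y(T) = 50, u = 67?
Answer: 497833/4707 ≈ 105.76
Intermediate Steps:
Y(T) = 45 (Y(T) = -5 + 50 = 45)
4715/Y(u) - 2580/(-2615) = 4715/45 - 2580/(-2615) = 4715*(1/45) - 2580*(-1/2615) = 943/9 + 516/523 = 497833/4707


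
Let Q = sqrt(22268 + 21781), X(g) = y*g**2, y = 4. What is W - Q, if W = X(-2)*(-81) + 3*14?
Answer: -1254 - sqrt(44049) ≈ -1463.9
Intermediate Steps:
X(g) = 4*g**2
Q = sqrt(44049) ≈ 209.88
W = -1254 (W = (4*(-2)**2)*(-81) + 3*14 = (4*4)*(-81) + 42 = 16*(-81) + 42 = -1296 + 42 = -1254)
W - Q = -1254 - sqrt(44049)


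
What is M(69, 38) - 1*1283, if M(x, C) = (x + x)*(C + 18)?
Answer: 6445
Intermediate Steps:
M(x, C) = 2*x*(18 + C) (M(x, C) = (2*x)*(18 + C) = 2*x*(18 + C))
M(69, 38) - 1*1283 = 2*69*(18 + 38) - 1*1283 = 2*69*56 - 1283 = 7728 - 1283 = 6445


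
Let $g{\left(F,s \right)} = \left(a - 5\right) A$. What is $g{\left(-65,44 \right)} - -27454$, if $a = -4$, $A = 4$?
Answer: $27418$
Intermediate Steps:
$g{\left(F,s \right)} = -36$ ($g{\left(F,s \right)} = \left(-4 - 5\right) 4 = \left(-9\right) 4 = -36$)
$g{\left(-65,44 \right)} - -27454 = -36 - -27454 = -36 + 27454 = 27418$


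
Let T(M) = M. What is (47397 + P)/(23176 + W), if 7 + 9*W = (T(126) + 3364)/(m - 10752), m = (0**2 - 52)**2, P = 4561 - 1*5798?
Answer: 557243520/279770701 ≈ 1.9918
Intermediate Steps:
P = -1237 (P = 4561 - 5798 = -1237)
m = 2704 (m = (0 - 52)**2 = (-52)**2 = 2704)
W = -9971/12072 (W = -7/9 + ((126 + 3364)/(2704 - 10752))/9 = -7/9 + (3490/(-8048))/9 = -7/9 + (3490*(-1/8048))/9 = -7/9 + (1/9)*(-1745/4024) = -7/9 - 1745/36216 = -9971/12072 ≈ -0.82596)
(47397 + P)/(23176 + W) = (47397 - 1237)/(23176 - 9971/12072) = 46160/(279770701/12072) = 46160*(12072/279770701) = 557243520/279770701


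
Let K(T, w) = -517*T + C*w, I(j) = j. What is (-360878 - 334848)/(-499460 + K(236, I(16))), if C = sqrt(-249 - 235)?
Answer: 6755847323/6034805792 + 3826493*I/6034805792 ≈ 1.1195 + 0.00063407*I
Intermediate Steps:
C = 22*I (C = sqrt(-484) = 22*I ≈ 22.0*I)
K(T, w) = -517*T + 22*I*w (K(T, w) = -517*T + (22*I)*w = -517*T + 22*I*w)
(-360878 - 334848)/(-499460 + K(236, I(16))) = (-360878 - 334848)/(-499460 + (-517*236 + 22*I*16)) = -695726/(-499460 + (-122012 + 352*I)) = -695726*(-621472 - 352*I)/386227570688 = -347863*(-621472 - 352*I)/193113785344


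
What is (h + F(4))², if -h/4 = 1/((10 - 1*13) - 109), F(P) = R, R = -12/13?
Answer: 104329/132496 ≈ 0.78741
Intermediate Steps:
R = -12/13 (R = -12*1/13 = -12/13 ≈ -0.92308)
F(P) = -12/13
h = 1/28 (h = -4/((10 - 1*13) - 109) = -4/((10 - 13) - 109) = -4/(-3 - 109) = -4/(-112) = -4*(-1/112) = 1/28 ≈ 0.035714)
(h + F(4))² = (1/28 - 12/13)² = (-323/364)² = 104329/132496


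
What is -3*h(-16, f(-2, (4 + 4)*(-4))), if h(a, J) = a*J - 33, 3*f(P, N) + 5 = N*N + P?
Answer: 16371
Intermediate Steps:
f(P, N) = -5/3 + P/3 + N**2/3 (f(P, N) = -5/3 + (N*N + P)/3 = -5/3 + (N**2 + P)/3 = -5/3 + (P + N**2)/3 = -5/3 + (P/3 + N**2/3) = -5/3 + P/3 + N**2/3)
h(a, J) = -33 + J*a (h(a, J) = J*a - 33 = -33 + J*a)
-3*h(-16, f(-2, (4 + 4)*(-4))) = -3*(-33 + (-5/3 + (1/3)*(-2) + ((4 + 4)*(-4))**2/3)*(-16)) = -3*(-33 + (-5/3 - 2/3 + (8*(-4))**2/3)*(-16)) = -3*(-33 + (-5/3 - 2/3 + (1/3)*(-32)**2)*(-16)) = -3*(-33 + (-5/3 - 2/3 + (1/3)*1024)*(-16)) = -3*(-33 + (-5/3 - 2/3 + 1024/3)*(-16)) = -3*(-33 + 339*(-16)) = -3*(-33 - 5424) = -3*(-5457) = 16371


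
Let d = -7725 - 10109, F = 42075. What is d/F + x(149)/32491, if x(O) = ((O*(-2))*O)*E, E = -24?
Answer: 44257695106/1367058825 ≈ 32.374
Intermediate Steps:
d = -17834
x(O) = 48*O**2 (x(O) = ((O*(-2))*O)*(-24) = ((-2*O)*O)*(-24) = -2*O**2*(-24) = 48*O**2)
d/F + x(149)/32491 = -17834/42075 + (48*149**2)/32491 = -17834*1/42075 + (48*22201)*(1/32491) = -17834/42075 + 1065648*(1/32491) = -17834/42075 + 1065648/32491 = 44257695106/1367058825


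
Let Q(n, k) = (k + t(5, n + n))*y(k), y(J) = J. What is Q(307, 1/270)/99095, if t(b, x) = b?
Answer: 1351/7224025500 ≈ 1.8701e-7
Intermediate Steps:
Q(n, k) = k*(5 + k) (Q(n, k) = (k + 5)*k = (5 + k)*k = k*(5 + k))
Q(307, 1/270)/99095 = ((5 + 1/270)/270)/99095 = ((5 + 1/270)/270)*(1/99095) = ((1/270)*(1351/270))*(1/99095) = (1351/72900)*(1/99095) = 1351/7224025500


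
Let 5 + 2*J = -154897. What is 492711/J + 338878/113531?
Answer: -899743411/266457257 ≈ -3.3767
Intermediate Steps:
J = -77451 (J = -5/2 + (1/2)*(-154897) = -5/2 - 154897/2 = -77451)
492711/J + 338878/113531 = 492711/(-77451) + 338878/113531 = 492711*(-1/77451) + 338878*(1/113531) = -164237/25817 + 338878/113531 = -899743411/266457257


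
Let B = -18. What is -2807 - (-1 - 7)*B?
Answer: -2951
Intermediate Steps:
-2807 - (-1 - 7)*B = -2807 - (-1 - 7)*(-18) = -2807 - (-8)*(-18) = -2807 - 1*144 = -2807 - 144 = -2951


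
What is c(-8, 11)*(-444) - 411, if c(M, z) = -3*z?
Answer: 14241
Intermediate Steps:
c(-8, 11)*(-444) - 411 = -3*11*(-444) - 411 = -33*(-444) - 411 = 14652 - 411 = 14241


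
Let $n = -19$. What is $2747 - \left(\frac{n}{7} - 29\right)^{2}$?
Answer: $\frac{85319}{49} \approx 1741.2$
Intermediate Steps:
$2747 - \left(\frac{n}{7} - 29\right)^{2} = 2747 - \left(- \frac{19}{7} - 29\right)^{2} = 2747 - \left(- \frac{222}{7}\right)^{2} = 2747 - \frac{49284}{49} = \frac{85319}{49}$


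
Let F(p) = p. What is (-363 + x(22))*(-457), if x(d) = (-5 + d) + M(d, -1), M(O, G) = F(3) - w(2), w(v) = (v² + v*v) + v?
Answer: 161321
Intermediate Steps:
w(v) = v + 2*v² (w(v) = (v² + v²) + v = 2*v² + v = v + 2*v²)
M(O, G) = -7 (M(O, G) = 3 - 2*(1 + 2*2) = 3 - 2*(1 + 4) = 3 - 2*5 = 3 - 1*10 = 3 - 10 = -7)
x(d) = -12 + d (x(d) = (-5 + d) - 7 = -12 + d)
(-363 + x(22))*(-457) = (-363 + (-12 + 22))*(-457) = (-363 + 10)*(-457) = -353*(-457) = 161321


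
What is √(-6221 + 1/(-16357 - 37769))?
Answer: I*√2025021131858/18042 ≈ 78.873*I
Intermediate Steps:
√(-6221 + 1/(-16357 - 37769)) = √(-6221 + 1/(-54126)) = √(-6221 - 1/54126) = √(-336717847/54126) = I*√2025021131858/18042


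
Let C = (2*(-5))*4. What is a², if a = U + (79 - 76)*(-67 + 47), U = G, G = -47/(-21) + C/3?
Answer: 2229049/441 ≈ 5054.5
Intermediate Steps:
C = -40 (C = -10*4 = -40)
G = -233/21 (G = -47/(-21) - 40/3 = -47*(-1/21) - 40*⅓ = 47/21 - 40/3 = -233/21 ≈ -11.095)
U = -233/21 ≈ -11.095
a = -1493/21 (a = -233/21 + (79 - 76)*(-67 + 47) = -233/21 + 3*(-20) = -233/21 - 60 = -1493/21 ≈ -71.095)
a² = (-1493/21)² = 2229049/441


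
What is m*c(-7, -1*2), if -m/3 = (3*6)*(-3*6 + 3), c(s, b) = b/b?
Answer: 810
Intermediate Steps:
c(s, b) = 1
m = 810 (m = -3*3*6*(-3*6 + 3) = -54*(-18 + 3) = -54*(-15) = -3*(-270) = 810)
m*c(-7, -1*2) = 810*1 = 810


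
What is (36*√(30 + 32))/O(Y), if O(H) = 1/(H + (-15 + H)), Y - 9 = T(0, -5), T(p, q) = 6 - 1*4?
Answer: 252*√62 ≈ 1984.3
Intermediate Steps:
T(p, q) = 2 (T(p, q) = 6 - 4 = 2)
Y = 11 (Y = 9 + 2 = 11)
O(H) = 1/(-15 + 2*H)
(36*√(30 + 32))/O(Y) = (36*√(30 + 32))/(1/(-15 + 2*11)) = (36*√62)/(1/(-15 + 22)) = (36*√62)/(1/7) = (36*√62)/(⅐) = (36*√62)*7 = 252*√62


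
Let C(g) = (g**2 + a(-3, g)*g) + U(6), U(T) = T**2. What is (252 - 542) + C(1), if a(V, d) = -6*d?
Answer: -259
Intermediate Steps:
C(g) = 36 - 5*g**2 (C(g) = (g**2 + (-6*g)*g) + 6**2 = (g**2 - 6*g**2) + 36 = -5*g**2 + 36 = 36 - 5*g**2)
(252 - 542) + C(1) = (252 - 542) + (36 - 5*1**2) = -290 + (36 - 5*1) = -290 + (36 - 5) = -290 + 31 = -259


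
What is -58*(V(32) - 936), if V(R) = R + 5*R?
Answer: 43152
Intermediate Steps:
V(R) = 6*R
-58*(V(32) - 936) = -58*(6*32 - 936) = -58*(192 - 936) = -58*(-744) = 43152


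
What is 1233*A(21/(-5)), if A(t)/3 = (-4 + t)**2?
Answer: 6218019/25 ≈ 2.4872e+5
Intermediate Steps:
A(t) = 3*(-4 + t)**2
1233*A(21/(-5)) = 1233*(3*(-4 + 21/(-5))**2) = 1233*(3*(-4 + 21*(-1/5))**2) = 1233*(3*(-4 - 21/5)**2) = 1233*(3*(-41/5)**2) = 1233*(3*(1681/25)) = 1233*(5043/25) = 6218019/25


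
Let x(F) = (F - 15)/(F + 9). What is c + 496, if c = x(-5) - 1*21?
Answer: 470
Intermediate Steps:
x(F) = (-15 + F)/(9 + F)
c = -26 (c = (-15 - 5)/(9 - 5) - 1*21 = -20/4 - 21 = (¼)*(-20) - 21 = -5 - 21 = -26)
c + 496 = -26 + 496 = 470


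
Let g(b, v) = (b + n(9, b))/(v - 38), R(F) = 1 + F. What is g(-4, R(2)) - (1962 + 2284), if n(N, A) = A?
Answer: -148602/35 ≈ -4245.8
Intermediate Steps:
g(b, v) = 2*b/(-38 + v) (g(b, v) = (b + b)/(v - 38) = (2*b)/(-38 + v) = 2*b/(-38 + v))
g(-4, R(2)) - (1962 + 2284) = 2*(-4)/(-38 + (1 + 2)) - (1962 + 2284) = 2*(-4)/(-38 + 3) - 1*4246 = 2*(-4)/(-35) - 4246 = 2*(-4)*(-1/35) - 4246 = 8/35 - 4246 = -148602/35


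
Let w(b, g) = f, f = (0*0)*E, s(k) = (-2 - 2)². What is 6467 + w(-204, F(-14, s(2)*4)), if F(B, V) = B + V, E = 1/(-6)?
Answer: 6467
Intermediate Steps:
E = -⅙ ≈ -0.16667
s(k) = 16 (s(k) = (-4)² = 16)
f = 0 (f = (0*0)*(-⅙) = 0*(-⅙) = 0)
w(b, g) = 0
6467 + w(-204, F(-14, s(2)*4)) = 6467 + 0 = 6467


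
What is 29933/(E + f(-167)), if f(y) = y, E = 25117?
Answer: 29933/24950 ≈ 1.1997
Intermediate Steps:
29933/(E + f(-167)) = 29933/(25117 - 167) = 29933/24950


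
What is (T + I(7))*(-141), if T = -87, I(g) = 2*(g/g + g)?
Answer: 10011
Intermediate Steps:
I(g) = 2 + 2*g (I(g) = 2*(1 + g) = 2 + 2*g)
(T + I(7))*(-141) = (-87 + (2 + 2*7))*(-141) = (-87 + (2 + 14))*(-141) = (-87 + 16)*(-141) = -71*(-141) = 10011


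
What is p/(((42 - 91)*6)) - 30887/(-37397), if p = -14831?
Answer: 563715685/10994718 ≈ 51.271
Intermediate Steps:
p/(((42 - 91)*6)) - 30887/(-37397) = -14831*1/(6*(42 - 91)) - 30887/(-37397) = -14831/((-49*6)) - 30887*(-1/37397) = -14831/(-294) + 30887/37397 = -14831*(-1/294) + 30887/37397 = 14831/294 + 30887/37397 = 563715685/10994718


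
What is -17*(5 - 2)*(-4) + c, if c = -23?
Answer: 181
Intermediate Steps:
-17*(5 - 2)*(-4) + c = -17*(5 - 2)*(-4) - 23 = -51*(-4) - 23 = -17*(-12) - 23 = 204 - 23 = 181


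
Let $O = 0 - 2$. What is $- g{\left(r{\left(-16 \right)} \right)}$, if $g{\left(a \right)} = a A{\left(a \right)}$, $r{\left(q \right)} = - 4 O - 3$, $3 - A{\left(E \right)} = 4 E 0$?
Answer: $-15$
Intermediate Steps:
$O = -2$ ($O = 0 - 2 = -2$)
$A{\left(E \right)} = 3$ ($A{\left(E \right)} = 3 - 4 E 0 = 3 - 0 = 3 + 0 = 3$)
$r{\left(q \right)} = 5$ ($r{\left(q \right)} = \left(-4\right) \left(-2\right) - 3 = 8 - 3 = 5$)
$g{\left(a \right)} = 3 a$ ($g{\left(a \right)} = a 3 = 3 a$)
$- g{\left(r{\left(-16 \right)} \right)} = - 3 \cdot 5 = \left(-1\right) 15 = -15$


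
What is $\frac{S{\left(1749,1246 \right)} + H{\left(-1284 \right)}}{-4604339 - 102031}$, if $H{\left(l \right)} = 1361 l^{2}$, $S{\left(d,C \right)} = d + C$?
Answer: $- \frac{2243823811}{4706370} \approx -476.76$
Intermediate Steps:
$S{\left(d,C \right)} = C + d$
$\frac{S{\left(1749,1246 \right)} + H{\left(-1284 \right)}}{-4604339 - 102031} = \frac{\left(1246 + 1749\right) + 1361 \left(-1284\right)^{2}}{-4604339 - 102031} = \frac{2995 + 1361 \cdot 1648656}{-4706370} = \left(2995 + 2243820816\right) \left(- \frac{1}{4706370}\right) = 2243823811 \left(- \frac{1}{4706370}\right) = - \frac{2243823811}{4706370}$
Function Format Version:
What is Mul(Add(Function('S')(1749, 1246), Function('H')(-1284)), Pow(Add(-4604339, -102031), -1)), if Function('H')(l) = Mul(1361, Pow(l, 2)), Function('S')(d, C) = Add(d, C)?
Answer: Rational(-2243823811, 4706370) ≈ -476.76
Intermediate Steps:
Function('S')(d, C) = Add(C, d)
Mul(Add(Function('S')(1749, 1246), Function('H')(-1284)), Pow(Add(-4604339, -102031), -1)) = Mul(Add(Add(1246, 1749), Mul(1361, Pow(-1284, 2))), Pow(Add(-4604339, -102031), -1)) = Mul(Add(2995, Mul(1361, 1648656)), Pow(-4706370, -1)) = Mul(Add(2995, 2243820816), Rational(-1, 4706370)) = Mul(2243823811, Rational(-1, 4706370)) = Rational(-2243823811, 4706370)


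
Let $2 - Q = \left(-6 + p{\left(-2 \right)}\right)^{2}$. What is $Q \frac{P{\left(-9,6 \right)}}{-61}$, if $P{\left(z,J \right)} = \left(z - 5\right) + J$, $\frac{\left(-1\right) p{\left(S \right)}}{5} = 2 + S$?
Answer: $- \frac{272}{61} \approx -4.459$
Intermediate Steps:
$p{\left(S \right)} = -10 - 5 S$ ($p{\left(S \right)} = - 5 \left(2 + S\right) = -10 - 5 S$)
$Q = -34$ ($Q = 2 - \left(-6 - 0\right)^{2} = 2 - \left(-6 + \left(-10 + 10\right)\right)^{2} = 2 - \left(-6 + 0\right)^{2} = 2 - \left(-6\right)^{2} = 2 - 36 = -34$)
$P{\left(z,J \right)} = -5 + J + z$ ($P{\left(z,J \right)} = \left(-5 + z\right) + J = -5 + J + z$)
$Q \frac{P{\left(-9,6 \right)}}{-61} = - 34 \frac{-5 + 6 - 9}{-61} = - 34 \left(\left(-8\right) \left(- \frac{1}{61}\right)\right) = \left(-34\right) \frac{8}{61} = - \frac{272}{61}$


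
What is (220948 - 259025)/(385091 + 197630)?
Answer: -38077/582721 ≈ -0.065343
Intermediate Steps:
(220948 - 259025)/(385091 + 197630) = -38077/582721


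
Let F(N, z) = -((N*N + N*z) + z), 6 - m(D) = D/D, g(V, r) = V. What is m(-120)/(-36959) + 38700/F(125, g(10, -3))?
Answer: -286079545/124810543 ≈ -2.2921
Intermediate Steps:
m(D) = 5 (m(D) = 6 - D/D = 6 - 1*1 = 6 - 1 = 5)
F(N, z) = -z - N**2 - N*z (F(N, z) = -((N**2 + N*z) + z) = -(z + N**2 + N*z) = -z - N**2 - N*z)
m(-120)/(-36959) + 38700/F(125, g(10, -3)) = 5/(-36959) + 38700/(-1*10 - 1*125**2 - 1*125*10) = 5*(-1/36959) + 38700/(-10 - 1*15625 - 1250) = -5/36959 + 38700/(-10 - 15625 - 1250) = -5/36959 + 38700/(-16885) = -5/36959 + 38700*(-1/16885) = -5/36959 - 7740/3377 = -286079545/124810543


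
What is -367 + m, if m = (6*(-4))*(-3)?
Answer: -295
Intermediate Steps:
m = 72 (m = -24*(-3) = 72)
-367 + m = -367 + 72 = -295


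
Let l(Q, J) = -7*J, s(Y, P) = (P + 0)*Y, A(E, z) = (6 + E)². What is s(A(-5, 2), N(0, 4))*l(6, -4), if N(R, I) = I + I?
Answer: 224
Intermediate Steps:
N(R, I) = 2*I
s(Y, P) = P*Y
s(A(-5, 2), N(0, 4))*l(6, -4) = ((2*4)*(6 - 5)²)*(-7*(-4)) = (8*1²)*28 = (8*1)*28 = 8*28 = 224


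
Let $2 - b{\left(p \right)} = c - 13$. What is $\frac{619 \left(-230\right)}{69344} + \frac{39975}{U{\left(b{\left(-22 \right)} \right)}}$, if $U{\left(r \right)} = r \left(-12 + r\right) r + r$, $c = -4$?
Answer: $\frac{602388095}{44137456} \approx 13.648$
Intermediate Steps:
$b{\left(p \right)} = 19$ ($b{\left(p \right)} = 2 - \left(-4 - 13\right) = 2 - -17 = 2 + 17 = 19$)
$U{\left(r \right)} = r + r^{2} \left(-12 + r\right)$ ($U{\left(r \right)} = r^{2} \left(-12 + r\right) + r = r + r^{2} \left(-12 + r\right)$)
$\frac{619 \left(-230\right)}{69344} + \frac{39975}{U{\left(b{\left(-22 \right)} \right)}} = \frac{619 \left(-230\right)}{69344} + \frac{39975}{19 \left(1 + 19^{2} - 228\right)} = \left(-142370\right) \frac{1}{69344} + \frac{39975}{19 \left(1 + 361 - 228\right)} = - \frac{71185}{34672} + \frac{39975}{19 \cdot 134} = - \frac{71185}{34672} + \frac{39975}{2546} = \frac{602388095}{44137456}$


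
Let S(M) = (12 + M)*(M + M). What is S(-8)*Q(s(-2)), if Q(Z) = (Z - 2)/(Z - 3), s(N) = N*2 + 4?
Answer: -128/3 ≈ -42.667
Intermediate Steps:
S(M) = 2*M*(12 + M) (S(M) = (12 + M)*(2*M) = 2*M*(12 + M))
s(N) = 4 + 2*N (s(N) = 2*N + 4 = 4 + 2*N)
Q(Z) = (-2 + Z)/(-3 + Z)
S(-8)*Q(s(-2)) = (2*(-8)*(12 - 8))*((-2 + (4 + 2*(-2)))/(-3 + (4 + 2*(-2)))) = (2*(-8)*4)*((-2 + (4 - 4))/(-3 + (4 - 4))) = -64*(-2 + 0)/(-3 + 0) = -64*(-2)/(-3) = -(-64)*(-2)/3 = -64*2/3 = -128/3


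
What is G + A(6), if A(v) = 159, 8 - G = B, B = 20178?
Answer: -20011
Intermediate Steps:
G = -20170 (G = 8 - 1*20178 = 8 - 20178 = -20170)
G + A(6) = -20170 + 159 = -20011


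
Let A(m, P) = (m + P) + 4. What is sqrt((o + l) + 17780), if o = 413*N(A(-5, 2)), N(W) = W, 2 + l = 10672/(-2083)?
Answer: 13*sqrt(466902367)/2083 ≈ 134.85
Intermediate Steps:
A(m, P) = 4 + P + m (A(m, P) = (P + m) + 4 = 4 + P + m)
l = -14838/2083 (l = -2 + 10672/(-2083) = -2 + 10672*(-1/2083) = -2 - 10672/2083 = -14838/2083 ≈ -7.1234)
o = 413 (o = 413*(4 + 2 - 5) = 413*1 = 413)
sqrt((o + l) + 17780) = sqrt((413 - 14838/2083) + 17780) = sqrt(845441/2083 + 17780) = sqrt(37881181/2083) = 13*sqrt(466902367)/2083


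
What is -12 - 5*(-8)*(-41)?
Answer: -1652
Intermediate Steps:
-12 - 5*(-8)*(-41) = -12 + 40*(-41) = -12 - 1640 = -1652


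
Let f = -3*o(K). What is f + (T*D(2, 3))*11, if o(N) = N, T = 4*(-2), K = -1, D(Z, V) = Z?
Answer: -173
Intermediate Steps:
T = -8
f = 3 (f = -3*(-1) = 3)
f + (T*D(2, 3))*11 = 3 - 8*2*11 = 3 - 16*11 = 3 - 176 = -173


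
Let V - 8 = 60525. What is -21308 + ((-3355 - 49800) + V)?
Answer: -13930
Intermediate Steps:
V = 60533 (V = 8 + 60525 = 60533)
-21308 + ((-3355 - 49800) + V) = -21308 + ((-3355 - 49800) + 60533) = -21308 + (-53155 + 60533) = -21308 + 7378 = -13930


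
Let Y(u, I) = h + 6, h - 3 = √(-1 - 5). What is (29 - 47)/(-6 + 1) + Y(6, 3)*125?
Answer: 5643/5 + 125*I*√6 ≈ 1128.6 + 306.19*I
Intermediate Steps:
h = 3 + I*√6 (h = 3 + √(-1 - 5) = 3 + √(-6) = 3 + I*√6 ≈ 3.0 + 2.4495*I)
Y(u, I) = 9 + I*√6 (Y(u, I) = (3 + I*√6) + 6 = 9 + I*√6)
(29 - 47)/(-6 + 1) + Y(6, 3)*125 = (29 - 47)/(-6 + 1) + (9 + I*√6)*125 = -18/(-5) + (1125 + 125*I*√6) = -18*(-⅕) + (1125 + 125*I*√6) = 18/5 + (1125 + 125*I*√6) = 5643/5 + 125*I*√6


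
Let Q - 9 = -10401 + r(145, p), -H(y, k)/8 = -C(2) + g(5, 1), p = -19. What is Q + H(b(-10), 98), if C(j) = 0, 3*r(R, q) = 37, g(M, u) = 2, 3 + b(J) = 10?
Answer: -31187/3 ≈ -10396.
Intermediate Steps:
b(J) = 7 (b(J) = -3 + 10 = 7)
r(R, q) = 37/3 (r(R, q) = (⅓)*37 = 37/3)
H(y, k) = -16 (H(y, k) = -8*(-1*0 + 2) = -8*(0 + 2) = -8*2 = -16)
Q = -31139/3 (Q = 9 + (-10401 + 37/3) = 9 - 31166/3 = -31139/3 ≈ -10380.)
Q + H(b(-10), 98) = -31139/3 - 16 = -31187/3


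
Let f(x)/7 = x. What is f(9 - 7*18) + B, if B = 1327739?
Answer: 1326920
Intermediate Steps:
f(x) = 7*x
f(9 - 7*18) + B = 7*(9 - 7*18) + 1327739 = 7*(9 - 126) + 1327739 = 7*(-117) + 1327739 = -819 + 1327739 = 1326920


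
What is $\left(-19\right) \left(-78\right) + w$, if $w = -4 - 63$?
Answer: $1415$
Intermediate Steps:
$w = -67$ ($w = -4 - 63 = -67$)
$\left(-19\right) \left(-78\right) + w = \left(-19\right) \left(-78\right) - 67 = 1482 - 67 = 1415$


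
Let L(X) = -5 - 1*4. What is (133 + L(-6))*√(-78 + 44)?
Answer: 124*I*√34 ≈ 723.04*I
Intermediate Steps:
L(X) = -9 (L(X) = -5 - 4 = -9)
(133 + L(-6))*√(-78 + 44) = (133 - 9)*√(-78 + 44) = 124*√(-34) = 124*(I*√34) = 124*I*√34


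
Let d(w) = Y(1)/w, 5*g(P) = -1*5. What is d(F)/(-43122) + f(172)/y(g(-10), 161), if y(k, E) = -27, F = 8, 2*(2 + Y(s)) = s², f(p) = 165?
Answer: -12649111/2069856 ≈ -6.1111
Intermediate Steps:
Y(s) = -2 + s²/2
g(P) = -1 (g(P) = (-1*5)/5 = (⅕)*(-5) = -1)
d(w) = -3/(2*w) (d(w) = (-2 + (½)*1²)/w = (-2 + (½)*1)/w = (-2 + ½)/w = -3/(2*w))
d(F)/(-43122) + f(172)/y(g(-10), 161) = -3/2/8/(-43122) + 165/(-27) = -3/2*⅛*(-1/43122) + 165*(-1/27) = -3/16*(-1/43122) - 55/9 = 1/229984 - 55/9 = -12649111/2069856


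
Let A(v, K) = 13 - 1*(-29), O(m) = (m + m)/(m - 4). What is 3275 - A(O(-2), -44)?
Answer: 3233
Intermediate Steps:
O(m) = 2*m/(-4 + m) (O(m) = (2*m)/(-4 + m) = 2*m/(-4 + m))
A(v, K) = 42 (A(v, K) = 13 + 29 = 42)
3275 - A(O(-2), -44) = 3275 - 1*42 = 3275 - 42 = 3233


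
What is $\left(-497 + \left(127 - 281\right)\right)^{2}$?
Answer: $423801$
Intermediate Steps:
$\left(-497 + \left(127 - 281\right)\right)^{2} = \left(-497 - 154\right)^{2} = \left(-651\right)^{2} = 423801$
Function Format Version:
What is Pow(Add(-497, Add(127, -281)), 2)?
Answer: 423801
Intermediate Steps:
Pow(Add(-497, Add(127, -281)), 2) = Pow(Add(-497, -154), 2) = Pow(-651, 2) = 423801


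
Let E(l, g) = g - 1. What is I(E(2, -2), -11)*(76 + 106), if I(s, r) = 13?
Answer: 2366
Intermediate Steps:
E(l, g) = -1 + g
I(E(2, -2), -11)*(76 + 106) = 13*(76 + 106) = 13*182 = 2366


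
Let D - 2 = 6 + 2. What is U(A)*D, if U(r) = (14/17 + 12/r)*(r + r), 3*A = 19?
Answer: 17560/51 ≈ 344.31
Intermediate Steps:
A = 19/3 (A = (⅓)*19 = 19/3 ≈ 6.3333)
D = 10 (D = 2 + (6 + 2) = 2 + 8 = 10)
U(r) = 2*r*(14/17 + 12/r) (U(r) = (14*(1/17) + 12/r)*(2*r) = (14/17 + 12/r)*(2*r) = 2*r*(14/17 + 12/r))
U(A)*D = (24 + (28/17)*(19/3))*10 = (24 + 532/51)*10 = (1756/51)*10 = 17560/51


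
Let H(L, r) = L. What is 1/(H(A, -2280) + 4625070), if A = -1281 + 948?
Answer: 1/4624737 ≈ 2.1623e-7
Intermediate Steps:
A = -333
1/(H(A, -2280) + 4625070) = 1/(-333 + 4625070) = 1/4624737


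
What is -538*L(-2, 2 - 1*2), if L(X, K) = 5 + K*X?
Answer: -2690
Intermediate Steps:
-538*L(-2, 2 - 1*2) = -538*(5 + (2 - 1*2)*(-2)) = -538*(5 + (2 - 2)*(-2)) = -538*(5 + 0*(-2)) = -538*(5 + 0) = -538*5 = -2690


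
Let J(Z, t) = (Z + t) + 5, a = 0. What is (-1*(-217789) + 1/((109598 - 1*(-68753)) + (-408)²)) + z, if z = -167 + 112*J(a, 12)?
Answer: 75695857691/344815 ≈ 2.1953e+5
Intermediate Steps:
J(Z, t) = 5 + Z + t
z = 1737 (z = -167 + 112*(5 + 0 + 12) = -167 + 112*17 = -167 + 1904 = 1737)
(-1*(-217789) + 1/((109598 - 1*(-68753)) + (-408)²)) + z = (-1*(-217789) + 1/((109598 - 1*(-68753)) + (-408)²)) + 1737 = (217789 + 1/((109598 + 68753) + 166464)) + 1737 = (217789 + 1/(178351 + 166464)) + 1737 = (217789 + 1/344815) + 1737 = 75096914036/344815 + 1737 = 75695857691/344815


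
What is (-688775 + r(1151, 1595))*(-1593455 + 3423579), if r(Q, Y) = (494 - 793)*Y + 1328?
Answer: -2130908539648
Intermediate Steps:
r(Q, Y) = 1328 - 299*Y (r(Q, Y) = -299*Y + 1328 = 1328 - 299*Y)
(-688775 + r(1151, 1595))*(-1593455 + 3423579) = (-688775 + (1328 - 299*1595))*(-1593455 + 3423579) = (-688775 + (1328 - 476905))*1830124 = (-688775 - 475577)*1830124 = -1164352*1830124 = -2130908539648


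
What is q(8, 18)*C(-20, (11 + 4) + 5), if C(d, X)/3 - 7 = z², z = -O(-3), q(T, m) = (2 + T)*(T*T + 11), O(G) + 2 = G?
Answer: 72000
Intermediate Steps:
O(G) = -2 + G
q(T, m) = (2 + T)*(11 + T²) (q(T, m) = (2 + T)*(T² + 11) = (2 + T)*(11 + T²))
z = 5 (z = -(-2 - 3) = -1*(-5) = 5)
C(d, X) = 96 (C(d, X) = 21 + 3*5² = 21 + 3*25 = 21 + 75 = 96)
q(8, 18)*C(-20, (11 + 4) + 5) = (22 + 8³ + 2*8² + 11*8)*96 = (22 + 512 + 2*64 + 88)*96 = (22 + 512 + 128 + 88)*96 = 750*96 = 72000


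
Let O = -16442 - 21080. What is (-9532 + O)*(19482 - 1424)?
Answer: -849701132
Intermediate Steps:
O = -37522
(-9532 + O)*(19482 - 1424) = (-9532 - 37522)*(19482 - 1424) = -47054*18058 = -849701132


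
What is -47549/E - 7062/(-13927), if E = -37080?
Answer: 924073883/516413160 ≈ 1.7894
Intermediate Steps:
-47549/E - 7062/(-13927) = -47549/(-37080) - 7062/(-13927) = -47549*(-1/37080) - 7062*(-1/13927) = 47549/37080 + 7062/13927 = 924073883/516413160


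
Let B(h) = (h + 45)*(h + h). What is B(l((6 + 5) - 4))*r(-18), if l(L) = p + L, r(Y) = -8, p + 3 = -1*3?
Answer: -736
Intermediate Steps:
p = -6 (p = -3 - 1*3 = -3 - 3 = -6)
l(L) = -6 + L
B(h) = 2*h*(45 + h) (B(h) = (45 + h)*(2*h) = 2*h*(45 + h))
B(l((6 + 5) - 4))*r(-18) = (2*(-6 + ((6 + 5) - 4))*(45 + (-6 + ((6 + 5) - 4))))*(-8) = (2*(-6 + (11 - 4))*(45 + (-6 + (11 - 4))))*(-8) = (2*(-6 + 7)*(45 + (-6 + 7)))*(-8) = (2*1*(45 + 1))*(-8) = (2*1*46)*(-8) = 92*(-8) = -736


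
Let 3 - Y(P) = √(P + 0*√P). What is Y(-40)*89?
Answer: 267 - 178*I*√10 ≈ 267.0 - 562.89*I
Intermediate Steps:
Y(P) = 3 - √P (Y(P) = 3 - √(P + 0*√P) = 3 - √(P + 0) = 3 - √P)
Y(-40)*89 = (3 - √(-40))*89 = (3 - 2*I*√10)*89 = 267 - 178*I*√10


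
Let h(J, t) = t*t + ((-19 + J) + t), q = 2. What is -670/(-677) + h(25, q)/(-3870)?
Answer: 430796/436665 ≈ 0.98656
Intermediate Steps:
h(J, t) = -19 + J + t + t² (h(J, t) = t² + (-19 + J + t) = -19 + J + t + t²)
-670/(-677) + h(25, q)/(-3870) = -670/(-677) + (-19 + 25 + 2 + 2²)/(-3870) = -670*(-1/677) + (-19 + 25 + 2 + 4)*(-1/3870) = 670/677 + 12*(-1/3870) = 670/677 - 2/645 = 430796/436665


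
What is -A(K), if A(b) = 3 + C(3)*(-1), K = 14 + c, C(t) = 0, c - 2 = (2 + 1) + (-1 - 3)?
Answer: -3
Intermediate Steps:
c = 1 (c = 2 + ((2 + 1) + (-1 - 3)) = 2 + (3 - 4) = 2 - 1 = 1)
K = 15 (K = 14 + 1 = 15)
A(b) = 3 (A(b) = 3 + 0*(-1) = 3 + 0 = 3)
-A(K) = -1*3 = -3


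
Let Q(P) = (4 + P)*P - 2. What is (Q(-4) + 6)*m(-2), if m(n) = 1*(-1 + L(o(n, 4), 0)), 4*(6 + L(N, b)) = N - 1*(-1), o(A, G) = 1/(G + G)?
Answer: -215/8 ≈ -26.875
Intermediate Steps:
o(A, G) = 1/(2*G)
Q(P) = -2 + P*(4 + P) (Q(P) = P*(4 + P) - 2 = -2 + P*(4 + P))
L(N, b) = -23/4 + N/4 (L(N, b) = -6 + (N - 1*(-1))/4 = -6 + (N + 1)/4 = -6 + (1 + N)/4 = -6 + (1/4 + N/4) = -23/4 + N/4)
m(n) = -215/32 (m(n) = 1*(-1 + (-23/4 + ((1/2)/4)/4)) = 1*(-1 + (-23/4 + ((1/2)*(1/4))/4)) = 1*(-1 + (-23/4 + (1/4)*(1/8))) = 1*(-1 + (-23/4 + 1/32)) = 1*(-1 - 183/32) = 1*(-215/32) = -215/32)
(Q(-4) + 6)*m(-2) = ((-2 + (-4)**2 + 4*(-4)) + 6)*(-215/32) = ((-2 + 16 - 16) + 6)*(-215/32) = (-2 + 6)*(-215/32) = 4*(-215/32) = -215/8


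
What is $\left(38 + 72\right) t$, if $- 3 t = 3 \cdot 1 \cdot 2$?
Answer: $-220$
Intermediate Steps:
$t = -2$ ($t = - \frac{3 \cdot 1 \cdot 2}{3} = - \frac{3 \cdot 2}{3} = \left(- \frac{1}{3}\right) 6 = -2$)
$\left(38 + 72\right) t = \left(38 + 72\right) \left(-2\right) = 110 \left(-2\right) = -220$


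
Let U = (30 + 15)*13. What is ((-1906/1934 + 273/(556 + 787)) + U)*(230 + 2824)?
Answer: 2317107965838/1298681 ≈ 1.7842e+6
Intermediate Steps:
U = 585 (U = 45*13 = 585)
((-1906/1934 + 273/(556 + 787)) + U)*(230 + 2824) = ((-1906/1934 + 273/(556 + 787)) + 585)*(230 + 2824) = ((-1906*1/1934 + 273/1343) + 585)*3054 = ((-953/967 + 273*(1/1343)) + 585)*3054 = ((-953/967 + 273/1343) + 585)*3054 = (-1015888/1298681 + 585)*3054 = (758712497/1298681)*3054 = 2317107965838/1298681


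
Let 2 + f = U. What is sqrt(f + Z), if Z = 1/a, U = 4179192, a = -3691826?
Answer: sqrt(56960601156506424614)/3691826 ≈ 2044.3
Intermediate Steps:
f = 4179190 (f = -2 + 4179192 = 4179190)
Z = -1/3691826 (Z = 1/(-3691826) = -1/3691826 ≈ -2.7087e-7)
sqrt(f + Z) = sqrt(4179190 - 1/3691826) = sqrt(15428842300939/3691826) = sqrt(56960601156506424614)/3691826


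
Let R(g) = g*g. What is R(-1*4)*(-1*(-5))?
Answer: 80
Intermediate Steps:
R(g) = g²
R(-1*4)*(-1*(-5)) = (-1*4)²*(-1*(-5)) = (-4)²*5 = 16*5 = 80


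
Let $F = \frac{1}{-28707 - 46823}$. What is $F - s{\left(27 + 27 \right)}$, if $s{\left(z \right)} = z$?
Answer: $- \frac{4078621}{75530} \approx -54.0$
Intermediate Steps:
$F = - \frac{1}{75530}$ ($F = \frac{1}{-75530} = - \frac{1}{75530} \approx -1.324 \cdot 10^{-5}$)
$F - s{\left(27 + 27 \right)} = - \frac{1}{75530} - \left(27 + 27\right) = - \frac{1}{75530} - 54 = - \frac{4078621}{75530}$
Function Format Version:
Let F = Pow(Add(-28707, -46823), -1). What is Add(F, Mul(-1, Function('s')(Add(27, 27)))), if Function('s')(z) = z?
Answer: Rational(-4078621, 75530) ≈ -54.000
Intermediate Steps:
F = Rational(-1, 75530) (F = Pow(-75530, -1) = Rational(-1, 75530) ≈ -1.3240e-5)
Add(F, Mul(-1, Function('s')(Add(27, 27)))) = Add(Rational(-1, 75530), Mul(-1, Add(27, 27))) = Add(Rational(-1, 75530), Mul(-1, 54)) = Add(Rational(-1, 75530), -54) = Rational(-4078621, 75530)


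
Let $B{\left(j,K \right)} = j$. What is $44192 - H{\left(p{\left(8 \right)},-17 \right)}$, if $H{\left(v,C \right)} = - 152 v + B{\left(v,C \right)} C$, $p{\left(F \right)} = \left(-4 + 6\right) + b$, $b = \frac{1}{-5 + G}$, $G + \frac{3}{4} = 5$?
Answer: $\frac{132914}{3} \approx 44305.0$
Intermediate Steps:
$G = \frac{17}{4}$ ($G = - \frac{3}{4} + 5 = \frac{17}{4} \approx 4.25$)
$b = - \frac{4}{3}$ ($b = \frac{1}{-5 + \frac{17}{4}} = \frac{1}{- \frac{3}{4}} = - \frac{4}{3} \approx -1.3333$)
$p{\left(F \right)} = \frac{2}{3}$ ($p{\left(F \right)} = \left(-4 + 6\right) - \frac{4}{3} = 2 - \frac{4}{3} = \frac{2}{3}$)
$H{\left(v,C \right)} = - 152 v + C v$ ($H{\left(v,C \right)} = - 152 v + v C = - 152 v + C v$)
$44192 - H{\left(p{\left(8 \right)},-17 \right)} = 44192 - \frac{2 \left(-152 - 17\right)}{3} = 44192 - \frac{2}{3} \left(-169\right) = 44192 - - \frac{338}{3} = 44192 + \frac{338}{3} = \frac{132914}{3}$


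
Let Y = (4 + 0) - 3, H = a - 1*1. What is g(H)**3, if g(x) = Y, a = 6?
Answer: 1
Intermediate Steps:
H = 5 (H = 6 - 1*1 = 6 - 1 = 5)
Y = 1 (Y = 4 - 3 = 1)
g(x) = 1
g(H)**3 = 1**3 = 1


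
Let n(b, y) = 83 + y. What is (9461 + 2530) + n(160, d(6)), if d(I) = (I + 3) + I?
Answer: 12089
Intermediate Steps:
d(I) = 3 + 2*I (d(I) = (3 + I) + I = 3 + 2*I)
(9461 + 2530) + n(160, d(6)) = (9461 + 2530) + (83 + (3 + 2*6)) = 11991 + (83 + (3 + 12)) = 11991 + (83 + 15) = 11991 + 98 = 12089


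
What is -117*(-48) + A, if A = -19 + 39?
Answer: 5636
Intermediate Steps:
A = 20
-117*(-48) + A = -117*(-48) + 20 = 5616 + 20 = 5636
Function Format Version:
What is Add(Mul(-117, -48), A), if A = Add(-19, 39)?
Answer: 5636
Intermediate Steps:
A = 20
Add(Mul(-117, -48), A) = Add(Mul(-117, -48), 20) = Add(5616, 20) = 5636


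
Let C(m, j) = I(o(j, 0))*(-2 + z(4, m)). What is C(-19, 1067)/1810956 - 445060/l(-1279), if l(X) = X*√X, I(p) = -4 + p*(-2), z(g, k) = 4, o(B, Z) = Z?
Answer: -2/452739 - 445060*I*√1279/1635841 ≈ -4.4176e-6 - 9.73*I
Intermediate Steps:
I(p) = -4 - 2*p
l(X) = X^(3/2)
C(m, j) = -8 (C(m, j) = (-4 - 2*0)*(-2 + 4) = (-4 + 0)*2 = -4*2 = -8)
C(-19, 1067)/1810956 - 445060/l(-1279) = -8/1810956 - 445060*I*√1279/1635841 = -8*1/1810956 - 445060*I*√1279/1635841 = -2/452739 - 445060*I*√1279/1635841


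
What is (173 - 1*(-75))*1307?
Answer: 324136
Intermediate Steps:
(173 - 1*(-75))*1307 = (173 + 75)*1307 = 248*1307 = 324136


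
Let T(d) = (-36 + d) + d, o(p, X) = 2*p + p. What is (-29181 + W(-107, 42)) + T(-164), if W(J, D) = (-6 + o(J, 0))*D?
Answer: -43279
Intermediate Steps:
o(p, X) = 3*p
W(J, D) = D*(-6 + 3*J) (W(J, D) = (-6 + 3*J)*D = D*(-6 + 3*J))
T(d) = -36 + 2*d
(-29181 + W(-107, 42)) + T(-164) = (-29181 + 3*42*(-2 - 107)) + (-36 + 2*(-164)) = (-29181 + 3*42*(-109)) + (-36 - 328) = (-29181 - 13734) - 364 = -42915 - 364 = -43279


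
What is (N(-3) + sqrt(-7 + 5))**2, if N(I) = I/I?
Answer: (1 + I*sqrt(2))**2 ≈ -1.0 + 2.8284*I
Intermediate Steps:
N(I) = 1
(N(-3) + sqrt(-7 + 5))**2 = (1 + sqrt(-7 + 5))**2 = (1 + sqrt(-2))**2 = (1 + I*sqrt(2))**2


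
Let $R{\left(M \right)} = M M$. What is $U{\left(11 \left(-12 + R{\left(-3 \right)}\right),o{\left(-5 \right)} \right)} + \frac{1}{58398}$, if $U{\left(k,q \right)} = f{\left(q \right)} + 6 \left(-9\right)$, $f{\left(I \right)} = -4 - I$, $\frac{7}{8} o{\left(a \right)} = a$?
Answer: $- \frac{21373661}{408786} \approx -52.286$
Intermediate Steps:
$o{\left(a \right)} = \frac{8 a}{7}$
$R{\left(M \right)} = M^{2}$
$U{\left(k,q \right)} = -58 - q$ ($U{\left(k,q \right)} = \left(-4 - q\right) + 6 \left(-9\right) = \left(-4 - q\right) - 54 = -58 - q$)
$U{\left(11 \left(-12 + R{\left(-3 \right)}\right),o{\left(-5 \right)} \right)} + \frac{1}{58398} = \left(-58 - \frac{8}{7} \left(-5\right)\right) + \frac{1}{58398} = \left(-58 - - \frac{40}{7}\right) + \frac{1}{58398} = \left(-58 + \frac{40}{7}\right) + \frac{1}{58398} = - \frac{366}{7} + \frac{1}{58398} = - \frac{21373661}{408786}$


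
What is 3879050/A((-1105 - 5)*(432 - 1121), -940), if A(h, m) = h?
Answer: 387905/76479 ≈ 5.0720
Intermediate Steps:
3879050/A((-1105 - 5)*(432 - 1121), -940) = 3879050/(((-1105 - 5)*(432 - 1121))) = 3879050/((-1110*(-689))) = 3879050/764790 = 3879050*(1/764790) = 387905/76479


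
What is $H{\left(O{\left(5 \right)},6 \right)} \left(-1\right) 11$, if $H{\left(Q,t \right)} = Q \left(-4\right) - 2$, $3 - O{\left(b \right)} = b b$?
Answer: $-946$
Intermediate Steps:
$O{\left(b \right)} = 3 - b^{2}$ ($O{\left(b \right)} = 3 - b b = 3 - b^{2}$)
$H{\left(Q,t \right)} = -2 - 4 Q$ ($H{\left(Q,t \right)} = - 4 Q - 2 = -2 - 4 Q$)
$H{\left(O{\left(5 \right)},6 \right)} \left(-1\right) 11 = \left(-2 - 4 \left(3 - 5^{2}\right)\right) \left(-1\right) 11 = \left(-2 - 4 \left(3 - 25\right)\right) \left(-1\right) 11 = \left(-2 - -88\right) \left(-1\right) 11 = \left(-2 + 88\right) \left(-1\right) 11 = 86 \left(-1\right) 11 = \left(-86\right) 11 = -946$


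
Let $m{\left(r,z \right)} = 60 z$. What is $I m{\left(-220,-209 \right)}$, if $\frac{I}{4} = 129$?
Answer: $-6470640$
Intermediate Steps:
$I = 516$ ($I = 4 \cdot 129 = 516$)
$I m{\left(-220,-209 \right)} = 516 \cdot 60 \left(-209\right) = 516 \left(-12540\right) = -6470640$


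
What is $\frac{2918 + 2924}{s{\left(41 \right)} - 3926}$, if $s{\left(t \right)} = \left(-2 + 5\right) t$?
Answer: $- \frac{5842}{3803} \approx -1.5362$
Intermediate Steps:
$s{\left(t \right)} = 3 t$
$\frac{2918 + 2924}{s{\left(41 \right)} - 3926} = \frac{2918 + 2924}{3 \cdot 41 - 3926} = \frac{5842}{123 - 3926} = \frac{5842}{-3803} = 5842 \left(- \frac{1}{3803}\right) = - \frac{5842}{3803}$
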